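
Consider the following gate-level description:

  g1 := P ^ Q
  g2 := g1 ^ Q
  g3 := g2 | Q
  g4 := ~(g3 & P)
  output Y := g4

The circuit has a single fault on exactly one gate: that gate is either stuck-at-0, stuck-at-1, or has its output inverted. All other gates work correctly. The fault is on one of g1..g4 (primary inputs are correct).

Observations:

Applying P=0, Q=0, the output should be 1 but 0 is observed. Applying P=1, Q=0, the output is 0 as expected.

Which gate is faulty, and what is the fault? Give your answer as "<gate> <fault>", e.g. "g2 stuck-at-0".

g4 stuck-at-0

Fault-free values for test 1 (P=0, Q=0): g1=0, g2=0, g3=0, g4=1, giving Y=1. Observed 0.
Test 1: faults giving observed 0 are {g4 stuck-at-0, g4 inverted output}.
Test 2 (P=1, Q=0): fault-free g1=1, g2=1, g3=1, g4=0 → 0; observed 0. Eliminates g4 inverted output.
Only g4 stuck-at-0 is consistent with every test.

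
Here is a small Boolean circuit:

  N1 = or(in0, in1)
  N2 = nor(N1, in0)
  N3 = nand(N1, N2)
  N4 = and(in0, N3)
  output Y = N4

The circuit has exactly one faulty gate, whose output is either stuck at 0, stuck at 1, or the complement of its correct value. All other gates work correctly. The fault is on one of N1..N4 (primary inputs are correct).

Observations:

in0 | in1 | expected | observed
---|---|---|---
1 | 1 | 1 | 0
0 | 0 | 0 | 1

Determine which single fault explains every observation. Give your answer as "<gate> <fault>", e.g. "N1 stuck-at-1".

N4 inverted output

Fault-free values for test 1 (in0=1, in1=1): N1=1, N2=0, N3=1, N4=1, giving Y=1. Observed 0.
Test 1: faults giving observed 0 are {N2 stuck-at-1, N2 inverted output, N3 stuck-at-0, N3 inverted output, N4 stuck-at-0, N4 inverted output}.
Test 2 (in0=0, in1=0): fault-free N1=0, N2=1, N3=1, N4=0 → 0; observed 1. Eliminates N2 stuck-at-1, N2 inverted output, N3 stuck-at-0, N3 inverted output, N4 stuck-at-0.
Only N4 inverted output is consistent with every test.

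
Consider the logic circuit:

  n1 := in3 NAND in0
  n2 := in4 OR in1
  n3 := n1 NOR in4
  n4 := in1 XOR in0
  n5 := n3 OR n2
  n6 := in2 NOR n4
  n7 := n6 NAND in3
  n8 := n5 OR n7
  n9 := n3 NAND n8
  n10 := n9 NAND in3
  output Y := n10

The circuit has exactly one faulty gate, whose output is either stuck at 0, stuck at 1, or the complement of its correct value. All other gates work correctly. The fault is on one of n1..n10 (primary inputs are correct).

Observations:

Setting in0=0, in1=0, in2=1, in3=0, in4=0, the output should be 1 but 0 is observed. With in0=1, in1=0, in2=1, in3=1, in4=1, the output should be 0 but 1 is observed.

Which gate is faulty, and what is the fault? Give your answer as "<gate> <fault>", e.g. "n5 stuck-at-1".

Fault-free values for test 1 (in0=0, in1=0, in2=1, in3=0, in4=0): n1=1, n2=0, n3=0, n4=0, n5=0, n6=0, n7=1, n8=1, n9=1, n10=1, giving Y=1. Observed 0.
Test 1: faults giving observed 0 are {n10 stuck-at-0, n10 inverted output}.
Test 2 (in0=1, in1=0, in2=1, in3=1, in4=1): fault-free n1=0, n2=1, n3=0, n4=1, n5=1, n6=0, n7=1, n8=1, n9=1, n10=0 → 0; observed 1. Eliminates n10 stuck-at-0.
Only n10 inverted output is consistent with every test.

n10 inverted output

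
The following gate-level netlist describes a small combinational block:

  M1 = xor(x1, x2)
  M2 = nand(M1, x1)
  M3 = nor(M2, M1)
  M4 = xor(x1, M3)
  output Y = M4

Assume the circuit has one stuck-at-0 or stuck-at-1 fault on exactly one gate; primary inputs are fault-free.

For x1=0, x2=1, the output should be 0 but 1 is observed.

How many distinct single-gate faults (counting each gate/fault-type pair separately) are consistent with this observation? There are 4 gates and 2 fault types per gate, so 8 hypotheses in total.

2

Fault-free: M1=1, M2=1, M3=0, M4=0 → 0. Observed 1.
  M1 stuck-at-0: output 0 ✗
  M1 stuck-at-1: output 0 ✗
  M2 stuck-at-0: output 0 ✗
  M2 stuck-at-1: output 0 ✗
  M3 stuck-at-0: output 0 ✗
  M3 stuck-at-1: output 1 ✓
  M4 stuck-at-0: output 0 ✗
  M4 stuck-at-1: output 1 ✓
Consistent faults: {M3 stuck-at-1, M4 stuck-at-1} — 2 in all.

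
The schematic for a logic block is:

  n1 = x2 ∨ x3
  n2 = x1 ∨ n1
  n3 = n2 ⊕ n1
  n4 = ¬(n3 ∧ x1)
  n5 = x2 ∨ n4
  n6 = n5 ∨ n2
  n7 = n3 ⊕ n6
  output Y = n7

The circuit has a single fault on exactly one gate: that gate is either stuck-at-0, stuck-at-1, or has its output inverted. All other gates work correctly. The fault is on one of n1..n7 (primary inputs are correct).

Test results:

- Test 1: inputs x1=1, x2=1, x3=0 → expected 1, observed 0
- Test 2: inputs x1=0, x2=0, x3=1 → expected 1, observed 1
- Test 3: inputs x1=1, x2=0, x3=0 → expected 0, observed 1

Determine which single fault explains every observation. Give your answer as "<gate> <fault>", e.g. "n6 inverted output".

Fault-free values for test 1 (x1=1, x2=1, x3=0): n1=1, n2=1, n3=0, n4=1, n5=1, n6=1, n7=1, giving Y=1. Observed 0.
Test 1: faults giving observed 0 are {n1 stuck-at-0, n1 inverted output, n2 stuck-at-0, n2 inverted output, n3 stuck-at-1, n3 inverted output, n6 stuck-at-0, n6 inverted output, n7 stuck-at-0, n7 inverted output}.
Test 2 (x1=0, x2=0, x3=1): fault-free n1=1, n2=1, n3=0, n4=1, n5=1, n6=1, n7=1 → 1; observed 1. Eliminates n2 stuck-at-0, n2 inverted output, n3 stuck-at-1, n3 inverted output, n6 stuck-at-0, n6 inverted output, n7 stuck-at-0, n7 inverted output.
Test 3 (x1=1, x2=0, x3=0): fault-free n1=0, n2=1, n3=1, n4=0, n5=0, n6=1, n7=0 → 0; observed 1. Eliminates n1 stuck-at-0.
Only n1 inverted output is consistent with every test.

n1 inverted output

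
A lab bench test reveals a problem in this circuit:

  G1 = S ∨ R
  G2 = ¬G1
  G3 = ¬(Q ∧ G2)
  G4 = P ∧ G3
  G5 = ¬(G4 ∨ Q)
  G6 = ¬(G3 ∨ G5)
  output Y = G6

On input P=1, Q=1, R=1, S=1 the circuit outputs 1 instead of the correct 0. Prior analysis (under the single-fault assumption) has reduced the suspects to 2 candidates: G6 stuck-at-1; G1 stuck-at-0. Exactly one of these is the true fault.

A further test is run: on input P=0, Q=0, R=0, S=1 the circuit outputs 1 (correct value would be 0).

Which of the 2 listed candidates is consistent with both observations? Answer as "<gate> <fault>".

G6 stuck-at-1

Evaluate each candidate on input P=0, Q=0, R=0, S=1:
  G6 stuck-at-1: G1=1, G2=0, G3=1, G4=0, G5=1, G6=1 [stuck-at-1] → 1 — matches
  G1 stuck-at-0: G1=0 [stuck-at-0], G2=1, G3=1, G4=0, G5=1, G6=0 → 0 — eliminated
Only G6 stuck-at-1 reproduces the observed 1.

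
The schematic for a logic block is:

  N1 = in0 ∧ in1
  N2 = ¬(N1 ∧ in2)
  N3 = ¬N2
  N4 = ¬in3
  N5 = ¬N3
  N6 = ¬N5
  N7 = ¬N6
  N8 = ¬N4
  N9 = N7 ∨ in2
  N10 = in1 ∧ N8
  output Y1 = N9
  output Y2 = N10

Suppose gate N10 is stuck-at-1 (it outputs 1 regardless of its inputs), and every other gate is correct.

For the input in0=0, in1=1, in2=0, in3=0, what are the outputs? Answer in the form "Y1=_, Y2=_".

Propagate with N10 forced: N1=0, N2=1, N3=0, N4=1, N5=1, N6=0, N7=1, N8=0, N9=1, N10=1 [stuck-at-1].
So the outputs are Y1=1, Y2=1. (Without the fault they would be Y1=1, Y2=0.)

Y1=1, Y2=1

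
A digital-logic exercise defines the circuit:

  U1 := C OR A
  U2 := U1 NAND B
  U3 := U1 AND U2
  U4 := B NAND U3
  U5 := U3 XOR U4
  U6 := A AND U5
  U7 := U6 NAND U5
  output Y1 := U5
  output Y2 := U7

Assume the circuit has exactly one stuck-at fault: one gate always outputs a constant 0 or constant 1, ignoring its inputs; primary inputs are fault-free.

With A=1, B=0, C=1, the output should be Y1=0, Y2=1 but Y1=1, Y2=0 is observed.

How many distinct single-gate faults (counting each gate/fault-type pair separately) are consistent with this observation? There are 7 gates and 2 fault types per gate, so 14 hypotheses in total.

5

Fault-free: U1=1, U2=1, U3=1, U4=1, U5=0, U6=0, U7=1 → Y1=0, Y2=1. Observed Y1=1, Y2=0.
  U1 stuck-at-0: output Y1=1, Y2=0 ✓
  U1 stuck-at-1: output Y1=0, Y2=1 ✗
  U2 stuck-at-0: output Y1=1, Y2=0 ✓
  U2 stuck-at-1: output Y1=0, Y2=1 ✗
  U3 stuck-at-0: output Y1=1, Y2=0 ✓
  U3 stuck-at-1: output Y1=0, Y2=1 ✗
  U4 stuck-at-0: output Y1=1, Y2=0 ✓
  U4 stuck-at-1: output Y1=0, Y2=1 ✗
  U5 stuck-at-0: output Y1=0, Y2=1 ✗
  U5 stuck-at-1: output Y1=1, Y2=0 ✓
  U6 stuck-at-0: output Y1=0, Y2=1 ✗
  U6 stuck-at-1: output Y1=0, Y2=1 ✗
  U7 stuck-at-0: output Y1=0, Y2=0 ✗
  U7 stuck-at-1: output Y1=0, Y2=1 ✗
Consistent faults: {U1 stuck-at-0, U2 stuck-at-0, U3 stuck-at-0, U4 stuck-at-0, U5 stuck-at-1} — 5 in all.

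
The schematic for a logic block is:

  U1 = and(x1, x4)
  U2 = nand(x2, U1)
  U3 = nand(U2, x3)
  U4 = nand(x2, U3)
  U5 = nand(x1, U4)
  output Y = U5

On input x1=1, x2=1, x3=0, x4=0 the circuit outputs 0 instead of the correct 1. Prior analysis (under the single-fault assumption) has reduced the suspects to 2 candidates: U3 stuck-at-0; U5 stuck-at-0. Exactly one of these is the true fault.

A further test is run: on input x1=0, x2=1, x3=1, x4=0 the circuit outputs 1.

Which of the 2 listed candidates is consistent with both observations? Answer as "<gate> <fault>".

Evaluate each candidate on input x1=0, x2=1, x3=1, x4=0:
  U3 stuck-at-0: U1=0, U2=1, U3=0 [stuck-at-0], U4=1, U5=1 → 1 — matches
  U5 stuck-at-0: U1=0, U2=1, U3=0, U4=1, U5=0 [stuck-at-0] → 0 — eliminated
Only U3 stuck-at-0 reproduces the observed 1.

U3 stuck-at-0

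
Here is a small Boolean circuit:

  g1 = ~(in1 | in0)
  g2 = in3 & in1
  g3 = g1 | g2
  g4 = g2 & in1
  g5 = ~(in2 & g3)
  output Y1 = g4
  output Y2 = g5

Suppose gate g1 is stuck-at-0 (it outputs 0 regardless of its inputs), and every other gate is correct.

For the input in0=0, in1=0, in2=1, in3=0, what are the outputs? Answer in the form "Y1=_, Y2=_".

Y1=0, Y2=1

Propagate with g1 forced: g1=0 [stuck-at-0], g2=0, g3=0, g4=0, g5=1.
So the outputs are Y1=0, Y2=1. (Without the fault they would be Y1=0, Y2=0.)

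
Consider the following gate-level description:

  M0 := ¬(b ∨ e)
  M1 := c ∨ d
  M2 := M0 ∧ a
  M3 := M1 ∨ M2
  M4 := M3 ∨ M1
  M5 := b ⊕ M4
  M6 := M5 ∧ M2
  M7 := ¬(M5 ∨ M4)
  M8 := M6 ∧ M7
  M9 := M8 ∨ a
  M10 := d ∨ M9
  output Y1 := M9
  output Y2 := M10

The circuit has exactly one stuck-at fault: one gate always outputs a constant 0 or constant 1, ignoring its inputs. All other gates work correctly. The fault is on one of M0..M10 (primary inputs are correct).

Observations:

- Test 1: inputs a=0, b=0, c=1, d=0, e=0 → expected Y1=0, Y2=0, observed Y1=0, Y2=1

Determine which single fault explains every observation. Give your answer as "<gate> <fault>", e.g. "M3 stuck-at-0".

Fault-free values for test 1 (a=0, b=0, c=1, d=0, e=0): M0=1, M1=1, M2=0, M3=1, M4=1, M5=1, M6=0, M7=0, M8=0, M9=0, M10=0, giving Y1=0, Y2=0. Observed Y1=0, Y2=1.
Test 1: faults giving observed Y1=0, Y2=1 are {M10 stuck-at-1}.
Only M10 stuck-at-1 is consistent with every test.

M10 stuck-at-1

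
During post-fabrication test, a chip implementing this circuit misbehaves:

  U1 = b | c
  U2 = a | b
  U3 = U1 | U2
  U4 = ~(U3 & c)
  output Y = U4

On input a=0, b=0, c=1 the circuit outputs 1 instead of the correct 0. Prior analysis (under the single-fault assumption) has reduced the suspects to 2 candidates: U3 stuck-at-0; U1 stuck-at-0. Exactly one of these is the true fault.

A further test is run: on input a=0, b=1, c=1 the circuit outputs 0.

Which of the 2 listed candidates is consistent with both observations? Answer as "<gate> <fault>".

Evaluate each candidate on input a=0, b=1, c=1:
  U3 stuck-at-0: U1=1, U2=1, U3=0 [stuck-at-0], U4=1 → 1 — eliminated
  U1 stuck-at-0: U1=0 [stuck-at-0], U2=1, U3=1, U4=0 → 0 — matches
Only U1 stuck-at-0 reproduces the observed 0.

U1 stuck-at-0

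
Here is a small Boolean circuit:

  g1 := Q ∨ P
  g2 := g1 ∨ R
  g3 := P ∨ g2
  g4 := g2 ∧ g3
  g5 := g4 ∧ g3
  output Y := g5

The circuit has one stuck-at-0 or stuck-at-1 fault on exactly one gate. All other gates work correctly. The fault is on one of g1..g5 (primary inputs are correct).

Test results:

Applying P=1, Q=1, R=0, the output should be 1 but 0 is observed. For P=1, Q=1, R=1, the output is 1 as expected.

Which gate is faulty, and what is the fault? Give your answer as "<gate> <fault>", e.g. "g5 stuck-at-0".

g1 stuck-at-0

Fault-free values for test 1 (P=1, Q=1, R=0): g1=1, g2=1, g3=1, g4=1, g5=1, giving Y=1. Observed 0.
Test 1: faults giving observed 0 are {g1 stuck-at-0, g2 stuck-at-0, g3 stuck-at-0, g4 stuck-at-0, g5 stuck-at-0}.
Test 2 (P=1, Q=1, R=1): fault-free g1=1, g2=1, g3=1, g4=1, g5=1 → 1; observed 1. Eliminates g2 stuck-at-0, g3 stuck-at-0, g4 stuck-at-0, g5 stuck-at-0.
Only g1 stuck-at-0 is consistent with every test.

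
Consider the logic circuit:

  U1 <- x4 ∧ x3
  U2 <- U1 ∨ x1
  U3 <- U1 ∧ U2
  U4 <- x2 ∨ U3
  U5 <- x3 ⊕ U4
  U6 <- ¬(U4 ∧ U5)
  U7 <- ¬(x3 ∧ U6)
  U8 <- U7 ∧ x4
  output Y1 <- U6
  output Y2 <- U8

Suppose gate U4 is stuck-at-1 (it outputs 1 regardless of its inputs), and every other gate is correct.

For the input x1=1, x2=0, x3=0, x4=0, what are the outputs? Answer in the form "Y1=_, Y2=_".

Y1=0, Y2=0

Propagate with U4 forced: U1=0, U2=1, U3=0, U4=1 [stuck-at-1], U5=1, U6=0, U7=1, U8=0.
So the outputs are Y1=0, Y2=0. (Without the fault they would be Y1=1, Y2=0.)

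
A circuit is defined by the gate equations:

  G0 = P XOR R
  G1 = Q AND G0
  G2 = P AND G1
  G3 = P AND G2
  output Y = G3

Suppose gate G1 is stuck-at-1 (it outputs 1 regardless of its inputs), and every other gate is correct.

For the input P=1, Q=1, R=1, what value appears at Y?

Propagate with G1 forced: G0=0, G1=1 [stuck-at-1], G2=1, G3=1.
So Y = 1. (Without the fault it would be 0.)

1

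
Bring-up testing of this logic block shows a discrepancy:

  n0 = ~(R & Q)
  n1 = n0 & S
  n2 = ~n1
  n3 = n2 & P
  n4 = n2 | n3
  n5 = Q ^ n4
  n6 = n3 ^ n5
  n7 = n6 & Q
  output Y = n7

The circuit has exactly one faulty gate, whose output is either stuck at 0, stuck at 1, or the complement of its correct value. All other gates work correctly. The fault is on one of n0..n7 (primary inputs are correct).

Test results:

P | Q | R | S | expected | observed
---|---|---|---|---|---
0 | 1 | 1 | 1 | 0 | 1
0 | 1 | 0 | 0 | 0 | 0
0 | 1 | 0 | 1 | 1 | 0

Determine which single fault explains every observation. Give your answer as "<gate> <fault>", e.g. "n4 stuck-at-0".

Fault-free values for test 1 (P=0, Q=1, R=1, S=1): n0=0, n1=0, n2=1, n3=0, n4=1, n5=0, n6=0, n7=0, giving Y=0. Observed 1.
Test 1: faults giving observed 1 are {n0 stuck-at-1, n0 inverted output, n1 stuck-at-1, n1 inverted output, n2 stuck-at-0, n2 inverted output, n3 stuck-at-1, n3 inverted output, n4 stuck-at-0, n4 inverted output, n5 stuck-at-1, n5 inverted output, n6 stuck-at-1, n6 inverted output, n7 stuck-at-1, n7 inverted output}.
Test 2 (P=0, Q=1, R=0, S=0): fault-free n0=1, n1=0, n2=1, n3=0, n4=1, n5=0, n6=0, n7=0 → 0; observed 0. Eliminates n1 stuck-at-1, n1 inverted output, n2 stuck-at-0, n2 inverted output, n3 stuck-at-1, n3 inverted output, n4 stuck-at-0, n4 inverted output, n5 stuck-at-1, n5 inverted output, n6 stuck-at-1, n6 inverted output, n7 stuck-at-1, n7 inverted output.
Test 3 (P=0, Q=1, R=0, S=1): fault-free n0=1, n1=1, n2=0, n3=0, n4=0, n5=1, n6=1, n7=1 → 1; observed 0. Eliminates n0 stuck-at-1.
Only n0 inverted output is consistent with every test.

n0 inverted output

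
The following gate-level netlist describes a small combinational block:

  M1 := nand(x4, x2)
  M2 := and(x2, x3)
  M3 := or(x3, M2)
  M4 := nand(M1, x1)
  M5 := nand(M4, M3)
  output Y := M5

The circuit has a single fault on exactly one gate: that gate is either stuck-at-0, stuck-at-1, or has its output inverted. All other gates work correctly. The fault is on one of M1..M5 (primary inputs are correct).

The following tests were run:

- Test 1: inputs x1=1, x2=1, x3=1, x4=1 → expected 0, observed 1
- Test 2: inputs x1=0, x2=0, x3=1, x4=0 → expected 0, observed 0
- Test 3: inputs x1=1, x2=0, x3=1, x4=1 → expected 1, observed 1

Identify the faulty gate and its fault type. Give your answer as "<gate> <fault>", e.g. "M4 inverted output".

M1 stuck-at-1

Fault-free values for test 1 (x1=1, x2=1, x3=1, x4=1): M1=0, M2=1, M3=1, M4=1, M5=0, giving Y=0. Observed 1.
Test 1: faults giving observed 1 are {M1 stuck-at-1, M1 inverted output, M3 stuck-at-0, M3 inverted output, M4 stuck-at-0, M4 inverted output, M5 stuck-at-1, M5 inverted output}.
Test 2 (x1=0, x2=0, x3=1, x4=0): fault-free M1=1, M2=0, M3=1, M4=1, M5=0 → 0; observed 0. Eliminates M3 stuck-at-0, M3 inverted output, M4 stuck-at-0, M4 inverted output, M5 stuck-at-1, M5 inverted output.
Test 3 (x1=1, x2=0, x3=1, x4=1): fault-free M1=1, M2=0, M3=1, M4=0, M5=1 → 1; observed 1. Eliminates M1 inverted output.
Only M1 stuck-at-1 is consistent with every test.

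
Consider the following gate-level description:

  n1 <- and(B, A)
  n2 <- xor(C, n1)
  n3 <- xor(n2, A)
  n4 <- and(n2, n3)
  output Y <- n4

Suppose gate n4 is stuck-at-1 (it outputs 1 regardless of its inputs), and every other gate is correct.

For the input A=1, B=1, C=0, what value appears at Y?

Propagate with n4 forced: n1=1, n2=1, n3=0, n4=1 [stuck-at-1].
So Y = 1. (Without the fault it would be 0.)

1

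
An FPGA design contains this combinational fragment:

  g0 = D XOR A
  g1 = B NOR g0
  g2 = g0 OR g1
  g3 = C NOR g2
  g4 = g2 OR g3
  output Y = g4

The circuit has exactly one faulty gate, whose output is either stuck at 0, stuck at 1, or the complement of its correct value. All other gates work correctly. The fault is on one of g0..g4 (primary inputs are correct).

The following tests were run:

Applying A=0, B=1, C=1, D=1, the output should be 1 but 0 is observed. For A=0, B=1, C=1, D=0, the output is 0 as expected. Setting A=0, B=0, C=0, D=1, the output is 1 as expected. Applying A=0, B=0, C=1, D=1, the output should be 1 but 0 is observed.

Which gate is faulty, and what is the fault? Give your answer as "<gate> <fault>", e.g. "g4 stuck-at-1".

g2 stuck-at-0

Fault-free values for test 1 (A=0, B=1, C=1, D=1): g0=1, g1=0, g2=1, g3=0, g4=1, giving Y=1. Observed 0.
Test 1: faults giving observed 0 are {g0 stuck-at-0, g0 inverted output, g2 stuck-at-0, g2 inverted output, g4 stuck-at-0, g4 inverted output}.
Test 2 (A=0, B=1, C=1, D=0): fault-free g0=0, g1=0, g2=0, g3=0, g4=0 → 0; observed 0. Eliminates g0 inverted output, g2 inverted output, g4 inverted output.
Test 3 (A=0, B=0, C=0, D=1): fault-free g0=1, g1=0, g2=1, g3=0, g4=1 → 1; observed 1. Eliminates g4 stuck-at-0.
Test 4 (A=0, B=0, C=1, D=1): fault-free g0=1, g1=0, g2=1, g3=0, g4=1 → 1; observed 0. Eliminates g0 stuck-at-0.
Only g2 stuck-at-0 is consistent with every test.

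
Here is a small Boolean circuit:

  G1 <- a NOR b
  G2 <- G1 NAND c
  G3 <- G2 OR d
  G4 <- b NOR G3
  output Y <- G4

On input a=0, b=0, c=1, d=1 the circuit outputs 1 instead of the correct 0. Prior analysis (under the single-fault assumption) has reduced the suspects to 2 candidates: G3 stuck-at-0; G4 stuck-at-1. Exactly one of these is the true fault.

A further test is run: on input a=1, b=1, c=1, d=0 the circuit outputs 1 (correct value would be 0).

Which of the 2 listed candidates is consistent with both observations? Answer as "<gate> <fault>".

G4 stuck-at-1

Evaluate each candidate on input a=1, b=1, c=1, d=0:
  G3 stuck-at-0: G1=0, G2=1, G3=0 [stuck-at-0], G4=0 → 0 — eliminated
  G4 stuck-at-1: G1=0, G2=1, G3=1, G4=1 [stuck-at-1] → 1 — matches
Only G4 stuck-at-1 reproduces the observed 1.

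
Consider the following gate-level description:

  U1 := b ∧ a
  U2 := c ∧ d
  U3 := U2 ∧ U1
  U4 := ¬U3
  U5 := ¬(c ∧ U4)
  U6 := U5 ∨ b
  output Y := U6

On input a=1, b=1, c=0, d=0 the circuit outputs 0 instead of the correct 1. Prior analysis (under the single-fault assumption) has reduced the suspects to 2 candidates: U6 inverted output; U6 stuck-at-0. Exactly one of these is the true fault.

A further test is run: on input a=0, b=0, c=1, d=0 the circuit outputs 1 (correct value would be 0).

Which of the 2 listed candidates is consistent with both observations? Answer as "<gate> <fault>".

Evaluate each candidate on input a=0, b=0, c=1, d=0:
  U6 inverted output: U1=0, U2=0, U3=0, U4=1, U5=0, U6=1 [inverted output] → 1 — matches
  U6 stuck-at-0: U1=0, U2=0, U3=0, U4=1, U5=0, U6=0 [stuck-at-0] → 0 — eliminated
Only U6 inverted output reproduces the observed 1.

U6 inverted output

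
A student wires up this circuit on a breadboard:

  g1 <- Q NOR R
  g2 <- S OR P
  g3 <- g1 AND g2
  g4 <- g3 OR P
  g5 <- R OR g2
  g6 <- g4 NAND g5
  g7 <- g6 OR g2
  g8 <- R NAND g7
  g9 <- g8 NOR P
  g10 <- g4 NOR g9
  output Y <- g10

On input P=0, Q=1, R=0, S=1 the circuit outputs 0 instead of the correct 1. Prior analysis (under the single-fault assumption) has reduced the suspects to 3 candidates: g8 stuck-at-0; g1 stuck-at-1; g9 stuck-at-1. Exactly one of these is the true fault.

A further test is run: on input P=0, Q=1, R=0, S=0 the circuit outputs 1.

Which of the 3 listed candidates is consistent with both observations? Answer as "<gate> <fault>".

g1 stuck-at-1

Evaluate each candidate on input P=0, Q=1, R=0, S=0:
  g8 stuck-at-0: g1=0, g2=0, g3=0, g4=0, g5=0, g6=1, g7=1, g8=0 [stuck-at-0], g9=1, g10=0 → 0 — eliminated
  g1 stuck-at-1: g1=1 [stuck-at-1], g2=0, g3=0, g4=0, g5=0, g6=1, g7=1, g8=1, g9=0, g10=1 → 1 — matches
  g9 stuck-at-1: g1=0, g2=0, g3=0, g4=0, g5=0, g6=1, g7=1, g8=1, g9=1 [stuck-at-1], g10=0 → 0 — eliminated
Only g1 stuck-at-1 reproduces the observed 1.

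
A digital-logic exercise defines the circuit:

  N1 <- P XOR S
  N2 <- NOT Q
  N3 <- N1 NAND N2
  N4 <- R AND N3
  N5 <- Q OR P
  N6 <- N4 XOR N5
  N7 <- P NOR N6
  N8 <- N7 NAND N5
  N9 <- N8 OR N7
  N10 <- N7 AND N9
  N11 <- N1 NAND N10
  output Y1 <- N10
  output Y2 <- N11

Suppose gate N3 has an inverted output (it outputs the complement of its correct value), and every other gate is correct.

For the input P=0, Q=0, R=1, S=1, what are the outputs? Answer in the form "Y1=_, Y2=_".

Y1=0, Y2=1

Propagate with N3 forced: N1=1, N2=1, N3=1 [inverted output], N4=1, N5=0, N6=1, N7=0, N8=1, N9=1, N10=0, N11=1.
So the outputs are Y1=0, Y2=1. (Without the fault they would be Y1=1, Y2=0.)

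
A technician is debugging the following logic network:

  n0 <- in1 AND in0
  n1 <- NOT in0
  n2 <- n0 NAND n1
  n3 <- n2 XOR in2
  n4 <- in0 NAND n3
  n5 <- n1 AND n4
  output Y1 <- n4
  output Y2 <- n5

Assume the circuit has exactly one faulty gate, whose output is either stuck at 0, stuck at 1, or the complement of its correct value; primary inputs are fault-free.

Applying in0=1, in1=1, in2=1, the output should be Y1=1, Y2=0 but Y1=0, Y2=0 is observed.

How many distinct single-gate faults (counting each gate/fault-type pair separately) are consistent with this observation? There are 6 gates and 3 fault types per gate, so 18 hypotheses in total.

8

Fault-free: n0=1, n1=0, n2=1, n3=0, n4=1, n5=0 → Y1=1, Y2=0. Observed Y1=0, Y2=0.
  n0: none of the 3 fault types match ✗
  n1: stuck-at-1, inverted output ✓; others ✗
  n2: stuck-at-0, inverted output ✓; others ✗
  n3: stuck-at-1, inverted output ✓; others ✗
  n4: stuck-at-0, inverted output ✓; others ✗
  n5: none of the 3 fault types match ✗
Consistent faults: {n1 stuck-at-1, n1 inverted output, n2 stuck-at-0, n2 inverted output, n3 stuck-at-1, n3 inverted output, n4 stuck-at-0, n4 inverted output} — 8 in all.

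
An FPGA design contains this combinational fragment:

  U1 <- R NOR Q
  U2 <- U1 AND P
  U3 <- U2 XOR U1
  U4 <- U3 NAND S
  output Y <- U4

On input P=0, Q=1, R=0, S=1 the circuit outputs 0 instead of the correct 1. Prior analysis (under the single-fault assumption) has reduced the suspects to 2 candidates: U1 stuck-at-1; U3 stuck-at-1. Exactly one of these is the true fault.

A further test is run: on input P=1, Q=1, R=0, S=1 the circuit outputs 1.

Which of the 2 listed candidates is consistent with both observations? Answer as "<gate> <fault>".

U1 stuck-at-1

Evaluate each candidate on input P=1, Q=1, R=0, S=1:
  U1 stuck-at-1: U1=1 [stuck-at-1], U2=1, U3=0, U4=1 → 1 — matches
  U3 stuck-at-1: U1=0, U2=0, U3=1 [stuck-at-1], U4=0 → 0 — eliminated
Only U1 stuck-at-1 reproduces the observed 1.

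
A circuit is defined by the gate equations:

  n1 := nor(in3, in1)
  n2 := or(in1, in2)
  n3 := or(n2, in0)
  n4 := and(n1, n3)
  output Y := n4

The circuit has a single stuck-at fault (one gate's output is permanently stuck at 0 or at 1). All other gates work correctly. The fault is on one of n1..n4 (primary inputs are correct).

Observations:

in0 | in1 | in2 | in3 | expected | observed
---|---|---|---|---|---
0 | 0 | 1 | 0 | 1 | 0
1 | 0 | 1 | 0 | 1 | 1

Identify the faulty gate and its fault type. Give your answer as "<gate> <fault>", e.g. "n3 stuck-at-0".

Fault-free values for test 1 (in0=0, in1=0, in2=1, in3=0): n1=1, n2=1, n3=1, n4=1, giving Y=1. Observed 0.
Test 1: faults giving observed 0 are {n1 stuck-at-0, n2 stuck-at-0, n3 stuck-at-0, n4 stuck-at-0}.
Test 2 (in0=1, in1=0, in2=1, in3=0): fault-free n1=1, n2=1, n3=1, n4=1 → 1; observed 1. Eliminates n1 stuck-at-0, n3 stuck-at-0, n4 stuck-at-0.
Only n2 stuck-at-0 is consistent with every test.

n2 stuck-at-0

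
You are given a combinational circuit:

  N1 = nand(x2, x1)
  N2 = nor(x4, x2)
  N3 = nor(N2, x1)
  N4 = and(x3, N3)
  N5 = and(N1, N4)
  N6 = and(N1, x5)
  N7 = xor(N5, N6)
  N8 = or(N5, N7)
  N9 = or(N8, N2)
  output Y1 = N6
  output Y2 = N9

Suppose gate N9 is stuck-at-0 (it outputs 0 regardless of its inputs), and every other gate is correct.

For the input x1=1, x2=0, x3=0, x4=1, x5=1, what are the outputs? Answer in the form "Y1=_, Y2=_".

Y1=1, Y2=0

Propagate with N9 forced: N1=1, N2=0, N3=0, N4=0, N5=0, N6=1, N7=1, N8=1, N9=0 [stuck-at-0].
So the outputs are Y1=1, Y2=0. (Without the fault they would be Y1=1, Y2=1.)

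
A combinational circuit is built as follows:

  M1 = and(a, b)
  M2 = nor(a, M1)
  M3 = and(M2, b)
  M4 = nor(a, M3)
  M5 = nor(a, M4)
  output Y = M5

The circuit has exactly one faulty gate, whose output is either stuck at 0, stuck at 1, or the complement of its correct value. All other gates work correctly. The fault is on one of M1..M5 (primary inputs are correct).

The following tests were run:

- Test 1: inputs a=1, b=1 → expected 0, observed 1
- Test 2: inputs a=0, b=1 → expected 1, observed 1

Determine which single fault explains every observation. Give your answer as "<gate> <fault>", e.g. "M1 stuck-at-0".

Fault-free values for test 1 (a=1, b=1): M1=1, M2=0, M3=0, M4=0, M5=0, giving Y=0. Observed 1.
Test 1: faults giving observed 1 are {M5 stuck-at-1, M5 inverted output}.
Test 2 (a=0, b=1): fault-free M1=0, M2=1, M3=1, M4=0, M5=1 → 1; observed 1. Eliminates M5 inverted output.
Only M5 stuck-at-1 is consistent with every test.

M5 stuck-at-1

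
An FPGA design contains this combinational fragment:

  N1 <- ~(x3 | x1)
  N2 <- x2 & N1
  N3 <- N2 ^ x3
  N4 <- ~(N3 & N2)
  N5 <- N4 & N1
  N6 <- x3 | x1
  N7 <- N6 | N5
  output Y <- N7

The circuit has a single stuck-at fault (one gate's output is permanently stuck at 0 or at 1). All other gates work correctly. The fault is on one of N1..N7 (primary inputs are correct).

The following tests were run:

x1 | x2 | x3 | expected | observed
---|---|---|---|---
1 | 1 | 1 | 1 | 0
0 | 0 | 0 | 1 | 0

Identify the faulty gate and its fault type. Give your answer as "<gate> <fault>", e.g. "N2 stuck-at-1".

N7 stuck-at-0

Fault-free values for test 1 (x1=1, x2=1, x3=1): N1=0, N2=0, N3=1, N4=1, N5=0, N6=1, N7=1, giving Y=1. Observed 0.
Test 1: faults giving observed 0 are {N6 stuck-at-0, N7 stuck-at-0}.
Test 2 (x1=0, x2=0, x3=0): fault-free N1=1, N2=0, N3=0, N4=1, N5=1, N6=0, N7=1 → 1; observed 0. Eliminates N6 stuck-at-0.
Only N7 stuck-at-0 is consistent with every test.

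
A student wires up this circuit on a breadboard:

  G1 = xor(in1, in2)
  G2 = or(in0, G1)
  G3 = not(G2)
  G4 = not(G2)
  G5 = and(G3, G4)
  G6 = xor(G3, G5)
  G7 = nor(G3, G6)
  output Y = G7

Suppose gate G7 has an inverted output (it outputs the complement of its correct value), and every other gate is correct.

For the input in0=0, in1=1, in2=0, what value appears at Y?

0

Propagate with G7 forced: G1=1, G2=1, G3=0, G4=0, G5=0, G6=0, G7=0 [inverted output].
So Y = 0. (Without the fault it would be 1.)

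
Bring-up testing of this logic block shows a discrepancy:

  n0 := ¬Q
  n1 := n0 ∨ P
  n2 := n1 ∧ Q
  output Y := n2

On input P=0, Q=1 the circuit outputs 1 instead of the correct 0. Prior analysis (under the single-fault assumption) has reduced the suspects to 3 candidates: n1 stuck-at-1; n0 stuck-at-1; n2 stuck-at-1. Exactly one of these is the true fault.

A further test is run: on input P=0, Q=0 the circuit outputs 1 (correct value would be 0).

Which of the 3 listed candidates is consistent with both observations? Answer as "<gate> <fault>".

n2 stuck-at-1

Evaluate each candidate on input P=0, Q=0:
  n1 stuck-at-1: n0=1, n1=1 [stuck-at-1], n2=0 → 0 — eliminated
  n0 stuck-at-1: n0=1 [stuck-at-1], n1=1, n2=0 → 0 — eliminated
  n2 stuck-at-1: n0=1, n1=1, n2=1 [stuck-at-1] → 1 — matches
Only n2 stuck-at-1 reproduces the observed 1.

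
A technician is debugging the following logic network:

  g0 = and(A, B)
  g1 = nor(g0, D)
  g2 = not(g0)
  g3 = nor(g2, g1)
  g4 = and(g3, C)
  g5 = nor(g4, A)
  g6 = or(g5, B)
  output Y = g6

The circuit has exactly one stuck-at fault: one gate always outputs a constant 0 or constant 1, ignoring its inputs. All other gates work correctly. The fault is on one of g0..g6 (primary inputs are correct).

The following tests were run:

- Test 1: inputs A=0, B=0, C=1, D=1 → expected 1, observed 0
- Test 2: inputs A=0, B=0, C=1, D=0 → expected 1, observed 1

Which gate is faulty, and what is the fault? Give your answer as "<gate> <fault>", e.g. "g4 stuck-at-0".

Fault-free values for test 1 (A=0, B=0, C=1, D=1): g0=0, g1=0, g2=1, g3=0, g4=0, g5=1, g6=1, giving Y=1. Observed 0.
Test 1: faults giving observed 0 are {g0 stuck-at-1, g2 stuck-at-0, g3 stuck-at-1, g4 stuck-at-1, g5 stuck-at-0, g6 stuck-at-0}.
Test 2 (A=0, B=0, C=1, D=0): fault-free g0=0, g1=1, g2=1, g3=0, g4=0, g5=1, g6=1 → 1; observed 1. Eliminates g0 stuck-at-1, g3 stuck-at-1, g4 stuck-at-1, g5 stuck-at-0, g6 stuck-at-0.
Only g2 stuck-at-0 is consistent with every test.

g2 stuck-at-0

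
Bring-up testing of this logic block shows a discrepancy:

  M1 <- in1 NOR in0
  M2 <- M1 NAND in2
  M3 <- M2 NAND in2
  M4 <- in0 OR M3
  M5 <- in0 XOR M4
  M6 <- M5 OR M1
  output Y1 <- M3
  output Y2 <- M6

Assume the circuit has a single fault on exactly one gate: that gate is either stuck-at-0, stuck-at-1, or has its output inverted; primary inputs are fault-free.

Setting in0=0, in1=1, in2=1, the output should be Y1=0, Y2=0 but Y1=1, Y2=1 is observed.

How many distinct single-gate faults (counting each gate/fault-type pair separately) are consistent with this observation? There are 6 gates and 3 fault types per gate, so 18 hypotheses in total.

6

Fault-free: M1=0, M2=1, M3=0, M4=0, M5=0, M6=0 → Y1=0, Y2=0. Observed Y1=1, Y2=1.
  M1: stuck-at-1, inverted output ✓; others ✗
  M2: stuck-at-0, inverted output ✓; others ✗
  M3: stuck-at-1, inverted output ✓; others ✗
  M4: none of the 3 fault types match ✗
  M5: none of the 3 fault types match ✗
  M6: none of the 3 fault types match ✗
Consistent faults: {M1 stuck-at-1, M1 inverted output, M2 stuck-at-0, M2 inverted output, M3 stuck-at-1, M3 inverted output} — 6 in all.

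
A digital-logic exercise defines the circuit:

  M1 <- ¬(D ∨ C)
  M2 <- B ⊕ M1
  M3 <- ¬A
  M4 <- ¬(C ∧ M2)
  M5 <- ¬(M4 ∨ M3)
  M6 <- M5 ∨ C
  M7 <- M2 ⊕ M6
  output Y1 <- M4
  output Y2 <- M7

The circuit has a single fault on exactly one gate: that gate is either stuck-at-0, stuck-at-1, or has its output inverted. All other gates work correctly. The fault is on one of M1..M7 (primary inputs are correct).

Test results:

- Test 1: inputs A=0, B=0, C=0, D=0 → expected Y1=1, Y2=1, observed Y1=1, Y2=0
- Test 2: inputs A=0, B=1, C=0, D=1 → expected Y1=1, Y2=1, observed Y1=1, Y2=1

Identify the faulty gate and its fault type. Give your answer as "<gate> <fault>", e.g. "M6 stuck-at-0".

M1 stuck-at-0

Fault-free values for test 1 (A=0, B=0, C=0, D=0): M1=1, M2=1, M3=1, M4=1, M5=0, M6=0, M7=1, giving Y1=1, Y2=1. Observed Y1=1, Y2=0.
Test 1: faults giving observed Y1=1, Y2=0 are {M1 stuck-at-0, M1 inverted output, M2 stuck-at-0, M2 inverted output, M5 stuck-at-1, M5 inverted output, M6 stuck-at-1, M6 inverted output, M7 stuck-at-0, M7 inverted output}.
Test 2 (A=0, B=1, C=0, D=1): fault-free M1=0, M2=1, M3=1, M4=1, M5=0, M6=0, M7=1 → Y1=1, Y2=1; observed Y1=1, Y2=1. Eliminates M1 inverted output, M2 stuck-at-0, M2 inverted output, M5 stuck-at-1, M5 inverted output, M6 stuck-at-1, M6 inverted output, M7 stuck-at-0, M7 inverted output.
Only M1 stuck-at-0 is consistent with every test.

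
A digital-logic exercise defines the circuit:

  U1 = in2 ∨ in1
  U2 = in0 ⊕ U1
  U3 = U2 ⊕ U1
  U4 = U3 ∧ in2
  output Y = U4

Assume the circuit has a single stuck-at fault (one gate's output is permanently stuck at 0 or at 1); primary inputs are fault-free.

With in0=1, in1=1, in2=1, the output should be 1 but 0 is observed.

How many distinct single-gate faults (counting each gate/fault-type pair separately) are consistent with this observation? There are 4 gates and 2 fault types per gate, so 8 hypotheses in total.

Fault-free: U1=1, U2=0, U3=1, U4=1 → 1. Observed 0.
  U1 stuck-at-0: output 1 ✗
  U1 stuck-at-1: output 1 ✗
  U2 stuck-at-0: output 1 ✗
  U2 stuck-at-1: output 0 ✓
  U3 stuck-at-0: output 0 ✓
  U3 stuck-at-1: output 1 ✗
  U4 stuck-at-0: output 0 ✓
  U4 stuck-at-1: output 1 ✗
Consistent faults: {U2 stuck-at-1, U3 stuck-at-0, U4 stuck-at-0} — 3 in all.

3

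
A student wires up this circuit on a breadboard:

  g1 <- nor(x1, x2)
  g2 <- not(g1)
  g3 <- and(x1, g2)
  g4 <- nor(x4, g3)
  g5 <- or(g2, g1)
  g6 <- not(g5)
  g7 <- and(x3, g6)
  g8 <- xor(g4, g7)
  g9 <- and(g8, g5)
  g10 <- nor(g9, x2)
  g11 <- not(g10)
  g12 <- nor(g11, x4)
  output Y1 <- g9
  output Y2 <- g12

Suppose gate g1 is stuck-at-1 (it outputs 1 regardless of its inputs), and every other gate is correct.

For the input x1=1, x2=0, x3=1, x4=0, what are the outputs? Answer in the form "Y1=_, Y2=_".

Y1=1, Y2=0

Propagate with g1 forced: g1=1 [stuck-at-1], g2=0, g3=0, g4=1, g5=1, g6=0, g7=0, g8=1, g9=1, g10=0, g11=1, g12=0.
So the outputs are Y1=1, Y2=0. (Without the fault they would be Y1=0, Y2=1.)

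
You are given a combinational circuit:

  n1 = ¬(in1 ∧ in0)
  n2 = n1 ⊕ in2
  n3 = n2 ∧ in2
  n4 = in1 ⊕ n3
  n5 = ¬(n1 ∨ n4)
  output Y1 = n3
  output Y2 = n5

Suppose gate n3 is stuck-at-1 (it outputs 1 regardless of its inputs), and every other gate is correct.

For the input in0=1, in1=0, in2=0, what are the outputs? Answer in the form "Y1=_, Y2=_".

Propagate with n3 forced: n1=1, n2=1, n3=1 [stuck-at-1], n4=1, n5=0.
So the outputs are Y1=1, Y2=0. (Without the fault they would be Y1=0, Y2=0.)

Y1=1, Y2=0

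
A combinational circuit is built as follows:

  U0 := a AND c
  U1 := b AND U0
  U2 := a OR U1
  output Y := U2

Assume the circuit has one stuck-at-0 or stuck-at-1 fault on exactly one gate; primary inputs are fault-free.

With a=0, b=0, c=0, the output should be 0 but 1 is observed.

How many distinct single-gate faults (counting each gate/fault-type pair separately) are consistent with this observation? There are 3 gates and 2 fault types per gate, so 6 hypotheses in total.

2

Fault-free: U0=0, U1=0, U2=0 → 0. Observed 1.
  U0 stuck-at-0: output 0 ✗
  U0 stuck-at-1: output 0 ✗
  U1 stuck-at-0: output 0 ✗
  U1 stuck-at-1: output 1 ✓
  U2 stuck-at-0: output 0 ✗
  U2 stuck-at-1: output 1 ✓
Consistent faults: {U1 stuck-at-1, U2 stuck-at-1} — 2 in all.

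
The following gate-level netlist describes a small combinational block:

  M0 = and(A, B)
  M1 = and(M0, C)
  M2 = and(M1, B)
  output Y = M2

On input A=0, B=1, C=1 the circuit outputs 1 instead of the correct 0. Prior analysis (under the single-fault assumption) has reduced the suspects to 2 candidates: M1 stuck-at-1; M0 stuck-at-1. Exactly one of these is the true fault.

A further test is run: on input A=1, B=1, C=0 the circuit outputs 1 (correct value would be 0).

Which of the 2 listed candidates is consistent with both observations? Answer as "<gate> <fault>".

Evaluate each candidate on input A=1, B=1, C=0:
  M1 stuck-at-1: M0=1, M1=1 [stuck-at-1], M2=1 → 1 — matches
  M0 stuck-at-1: M0=1 [stuck-at-1], M1=0, M2=0 → 0 — eliminated
Only M1 stuck-at-1 reproduces the observed 1.

M1 stuck-at-1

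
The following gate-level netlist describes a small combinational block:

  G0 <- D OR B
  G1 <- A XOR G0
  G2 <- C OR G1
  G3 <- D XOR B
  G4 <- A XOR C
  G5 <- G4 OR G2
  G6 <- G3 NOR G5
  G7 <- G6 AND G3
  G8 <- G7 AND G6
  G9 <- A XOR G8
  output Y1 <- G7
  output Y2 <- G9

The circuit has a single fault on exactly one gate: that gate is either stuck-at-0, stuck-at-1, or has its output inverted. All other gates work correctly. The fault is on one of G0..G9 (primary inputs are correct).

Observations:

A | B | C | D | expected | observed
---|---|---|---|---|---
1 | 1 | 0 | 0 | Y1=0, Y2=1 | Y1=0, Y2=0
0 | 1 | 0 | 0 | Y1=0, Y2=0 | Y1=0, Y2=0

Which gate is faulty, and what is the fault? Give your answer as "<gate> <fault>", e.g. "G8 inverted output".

G9 stuck-at-0

Fault-free values for test 1 (A=1, B=1, C=0, D=0): G0=1, G1=0, G2=0, G3=1, G4=1, G5=1, G6=0, G7=0, G8=0, G9=1, giving Y1=0, Y2=1. Observed Y1=0, Y2=0.
Test 1: faults giving observed Y1=0, Y2=0 are {G8 stuck-at-1, G8 inverted output, G9 stuck-at-0, G9 inverted output}.
Test 2 (A=0, B=1, C=0, D=0): fault-free G0=1, G1=1, G2=1, G3=1, G4=0, G5=1, G6=0, G7=0, G8=0, G9=0 → Y1=0, Y2=0; observed Y1=0, Y2=0. Eliminates G8 stuck-at-1, G8 inverted output, G9 inverted output.
Only G9 stuck-at-0 is consistent with every test.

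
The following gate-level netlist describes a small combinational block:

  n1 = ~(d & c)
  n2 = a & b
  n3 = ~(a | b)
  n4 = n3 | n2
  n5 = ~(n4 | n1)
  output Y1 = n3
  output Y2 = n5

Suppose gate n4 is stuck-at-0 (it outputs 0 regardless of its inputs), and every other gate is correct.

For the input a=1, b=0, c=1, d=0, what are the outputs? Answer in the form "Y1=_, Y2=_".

Propagate with n4 forced: n1=1, n2=0, n3=0, n4=0 [stuck-at-0], n5=0.
So the outputs are Y1=0, Y2=0. (Same as the fault-free value — the fault is masked on this input.)

Y1=0, Y2=0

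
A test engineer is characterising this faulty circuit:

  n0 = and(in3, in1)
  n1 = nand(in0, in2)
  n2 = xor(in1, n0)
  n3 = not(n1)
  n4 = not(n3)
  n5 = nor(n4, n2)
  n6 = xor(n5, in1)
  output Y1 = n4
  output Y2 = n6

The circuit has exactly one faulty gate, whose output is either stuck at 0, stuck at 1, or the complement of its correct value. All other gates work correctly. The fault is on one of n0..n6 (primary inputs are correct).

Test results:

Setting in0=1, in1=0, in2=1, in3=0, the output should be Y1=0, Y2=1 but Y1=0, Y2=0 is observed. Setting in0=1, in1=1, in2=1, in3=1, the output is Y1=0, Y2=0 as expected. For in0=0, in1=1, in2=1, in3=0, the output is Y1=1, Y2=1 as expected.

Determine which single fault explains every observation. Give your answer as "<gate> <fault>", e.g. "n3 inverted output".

Fault-free values for test 1 (in0=1, in1=0, in2=1, in3=0): n0=0, n1=0, n2=0, n3=1, n4=0, n5=1, n6=1, giving Y1=0, Y2=1. Observed Y1=0, Y2=0.
Test 1: faults giving observed Y1=0, Y2=0 are {n0 stuck-at-1, n0 inverted output, n2 stuck-at-1, n2 inverted output, n5 stuck-at-0, n5 inverted output, n6 stuck-at-0, n6 inverted output}.
Test 2 (in0=1, in1=1, in2=1, in3=1): fault-free n0=1, n1=0, n2=0, n3=1, n4=0, n5=1, n6=0 → Y1=0, Y2=0; observed Y1=0, Y2=0. Eliminates n0 inverted output, n2 stuck-at-1, n2 inverted output, n5 stuck-at-0, n5 inverted output, n6 inverted output.
Test 3 (in0=0, in1=1, in2=1, in3=0): fault-free n0=0, n1=1, n2=1, n3=0, n4=1, n5=0, n6=1 → Y1=1, Y2=1; observed Y1=1, Y2=1. Eliminates n6 stuck-at-0.
Only n0 stuck-at-1 is consistent with every test.

n0 stuck-at-1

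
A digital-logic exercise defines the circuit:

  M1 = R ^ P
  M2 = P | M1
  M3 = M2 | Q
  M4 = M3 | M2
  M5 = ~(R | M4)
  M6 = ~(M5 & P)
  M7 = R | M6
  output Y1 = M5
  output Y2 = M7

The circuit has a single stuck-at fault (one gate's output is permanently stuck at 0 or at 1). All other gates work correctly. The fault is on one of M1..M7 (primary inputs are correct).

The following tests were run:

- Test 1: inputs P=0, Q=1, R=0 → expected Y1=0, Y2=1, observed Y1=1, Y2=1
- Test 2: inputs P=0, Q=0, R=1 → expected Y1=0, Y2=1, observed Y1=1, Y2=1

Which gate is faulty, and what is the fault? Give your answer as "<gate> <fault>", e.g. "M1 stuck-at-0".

M5 stuck-at-1

Fault-free values for test 1 (P=0, Q=1, R=0): M1=0, M2=0, M3=1, M4=1, M5=0, M6=1, M7=1, giving Y1=0, Y2=1. Observed Y1=1, Y2=1.
Test 1: faults giving observed Y1=1, Y2=1 are {M3 stuck-at-0, M4 stuck-at-0, M5 stuck-at-1}.
Test 2 (P=0, Q=0, R=1): fault-free M1=1, M2=1, M3=1, M4=1, M5=0, M6=1, M7=1 → Y1=0, Y2=1; observed Y1=1, Y2=1. Eliminates M3 stuck-at-0, M4 stuck-at-0.
Only M5 stuck-at-1 is consistent with every test.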